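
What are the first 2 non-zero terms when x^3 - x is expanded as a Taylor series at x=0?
x^3 - x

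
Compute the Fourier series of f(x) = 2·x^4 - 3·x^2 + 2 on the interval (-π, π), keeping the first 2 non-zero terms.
(108 - 16·π^2)·cos(x) - π^2 + 2 + 2·π^4/5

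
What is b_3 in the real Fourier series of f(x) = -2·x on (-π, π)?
b_3 = (1/π) ∫_{-π}^{π} f(x)·sin(3x) dx.
Evaluate the integral (use parity and integration by parts as needed): b_3 = -4/3.

Final answer: -4/3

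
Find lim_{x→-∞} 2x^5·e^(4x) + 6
The product is a 0·∞ indeterminate form at x → -∞.
Rewrite the product as 2x^5 / e^(-4x) (an ∞/∞ form) and apply L'Hôpital, or use the standard hierarchy e^(4|x|) ≫ |x^5| as x → -∞.
The indeterminate product → 0, so the limit = 6.

Final answer: 6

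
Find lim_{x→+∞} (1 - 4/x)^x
As x → +∞: this is the defining limit (1 - 4/x)^x → e^(-4).
Limit = e^(-4).

Final answer: e^(-4)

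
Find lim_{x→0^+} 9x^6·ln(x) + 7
The product is a 0·∞ indeterminate form at x → 0⁺.
Rewrite the product as 9·ln(x) / x^(-6) and apply L'Hôpital, or use the standard hierarchy x^(-6) ≫ |ln x| as x → 0⁺.
The indeterminate product → 0, so the limit = 7.

Final answer: 7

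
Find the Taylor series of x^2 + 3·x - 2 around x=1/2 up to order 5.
-1/4 + 4·(x - 1/2) + (x - 1/2)^2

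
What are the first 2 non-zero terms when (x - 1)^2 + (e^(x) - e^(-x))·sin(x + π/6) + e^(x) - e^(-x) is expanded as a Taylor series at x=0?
x + 1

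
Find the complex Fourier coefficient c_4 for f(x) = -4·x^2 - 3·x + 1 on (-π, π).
Compute the real Fourier coefficients first: a_4 = -1, b_4 = 3/2.
Then c_4 = (a_4 − i·b_4)/2 = -1/2 - 3·i/4.

Final answer: -1/2 - 3·i/4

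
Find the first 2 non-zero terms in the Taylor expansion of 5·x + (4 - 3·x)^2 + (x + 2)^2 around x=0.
20 - 15·x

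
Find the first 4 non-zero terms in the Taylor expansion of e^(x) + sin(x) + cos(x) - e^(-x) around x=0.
x^3/6 - x^2/2 + 3·x + 1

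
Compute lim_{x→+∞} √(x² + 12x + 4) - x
This is an ∞ − ∞ indeterminate form.
Multiply and divide by the conjugate √(x²+12x + 4) + x; the x² terms cancel, leaving (12x + 4)/(√(x²+12x + 4)+x) → 12/2 = 6.
Limit = 6.

Final answer: 6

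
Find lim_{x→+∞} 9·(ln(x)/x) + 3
Evaluate the dominant behaviour as x → +∞; each term tends to a finite value or vanishes.
Limit = 3.

Final answer: 3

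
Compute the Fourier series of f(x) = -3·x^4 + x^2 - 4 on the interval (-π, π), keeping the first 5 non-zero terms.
(-148 + 24·π^2)·cos(x) + (10 - 6·π^2)·cos(2·x) + (-20/9 + 8·π^2/3)·cos(3·x) + (13/16 - 3·π^2/2)·cos(4·x) - 3·π^4/5 - 4 + π^2/3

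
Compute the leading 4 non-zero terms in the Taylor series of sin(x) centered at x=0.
-x^7/5040 + x^5/120 - x^3/6 + x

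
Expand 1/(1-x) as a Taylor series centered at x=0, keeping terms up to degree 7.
x^7 + x^6 + x^5 + x^4 + x^3 + x^2 + x + 1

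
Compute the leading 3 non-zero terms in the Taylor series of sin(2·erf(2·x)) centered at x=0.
x^5·(64/(5·√(π)) + 4096/(15·π^(5/2)) + 1024/(3·π^(3/2))) + x^3·(-256/(3·π^(3/2)) - 32/(3·√(π))) + 8·x/√(π)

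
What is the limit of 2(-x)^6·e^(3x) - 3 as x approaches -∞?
The product is a 0·∞ indeterminate form at x → -∞.
Rewrite the product as 2(-x)^6 / e^(-3x) (an ∞/∞ form) and apply L'Hôpital, or use the standard hierarchy e^(3|x|) ≫ |(-x)^6| as x → -∞.
The indeterminate product → 0, so the limit = -3.

Final answer: -3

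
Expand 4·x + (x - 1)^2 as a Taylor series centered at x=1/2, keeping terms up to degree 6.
9/4 + 3·(x - 1/2) + (x - 1/2)^2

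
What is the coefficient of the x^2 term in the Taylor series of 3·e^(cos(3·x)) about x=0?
Expand to order 2: 3·e^(cos(3·x)) = -27·e·x^2/2 + 3·e + O(x^3).
The coefficient of x^2 is -27·e/2.

Final answer: -27·e/2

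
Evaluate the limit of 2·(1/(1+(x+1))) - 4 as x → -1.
Direct substitution at x = -1 gives -2.

Final answer: -2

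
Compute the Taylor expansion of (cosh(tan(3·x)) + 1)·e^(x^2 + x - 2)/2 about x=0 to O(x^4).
41·x^3·e^(-2)/12 + 15·x^2·e^(-2)/4 + x·e^(-2) + e^(-2)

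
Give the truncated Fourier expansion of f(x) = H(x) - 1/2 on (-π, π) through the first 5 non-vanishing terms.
2·sin(x)/π + 2·sin(3·x)/(3·π) + 2·sin(5·x)/(5·π) + 2·sin(7·x)/(7·π) + 2·sin(9·x)/(9·π)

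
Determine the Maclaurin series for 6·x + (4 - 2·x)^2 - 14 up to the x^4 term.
4·x^2 - 10·x + 2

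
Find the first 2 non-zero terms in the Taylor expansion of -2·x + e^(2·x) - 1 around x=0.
4·x^3/3 + 2·x^2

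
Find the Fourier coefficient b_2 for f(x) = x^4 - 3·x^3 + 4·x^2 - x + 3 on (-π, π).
b_2 = (1/π) ∫_{-π}^{π} f(x)·sin(2x) dx.
Evaluate the integral (use parity and integration by parts as needed): b_2 = -7/2 + 3·π^2.

Final answer: -7/2 + 3·π^2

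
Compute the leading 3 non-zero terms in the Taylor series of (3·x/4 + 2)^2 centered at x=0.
9·x^2/16 + 3·x + 4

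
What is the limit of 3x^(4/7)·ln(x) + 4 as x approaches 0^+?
The product is a 0·∞ indeterminate form at x → 0⁺.
Rewrite the product as 3·ln(x) / x^(-4/7) and apply L'Hôpital, or use the standard hierarchy x^(-4/7) ≫ |ln x| as x → 0⁺.
The indeterminate product → 0, so the limit = 4.

Final answer: 4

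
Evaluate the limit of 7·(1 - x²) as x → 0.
Direct substitution at x = 0 gives 7.

Final answer: 7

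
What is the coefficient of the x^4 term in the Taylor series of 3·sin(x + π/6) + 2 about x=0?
Expand to order 4: 3·sin(x + π/6) + 2 = x^4/16 - √(3)·x^3/4 - 3·x^2/4 + 3·√(3)·x/2 + 7/2 + O(x^5).
The coefficient of x^4 is 1/16.

Final answer: 1/16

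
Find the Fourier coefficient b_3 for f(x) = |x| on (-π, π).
b_3 = (1/π) ∫_{-π}^{π} f(x)·sin(3x) dx.
Evaluate the integral (use parity and integration by parts as needed): b_3 = 0.

Final answer: 0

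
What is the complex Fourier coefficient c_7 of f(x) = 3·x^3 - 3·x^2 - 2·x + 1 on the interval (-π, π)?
Compute the real Fourier coefficients first: a_7 = 12/49, b_7 = -232/343 + 6·π^2/7.
Then c_7 = (a_7 − i·b_7)/2 = 6/49 - 3·i·π^2/7 + 116·i/343.

Final answer: 6/49 - 3·i·π^2/7 + 116·i/343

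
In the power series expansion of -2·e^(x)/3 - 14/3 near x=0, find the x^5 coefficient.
Expand to order 5: -2·e^(x)/3 - 14/3 = -x^5/180 - x^4/36 - x^3/9 - x^2/3 - 2·x/3 - 16/3 + O(x^6).
The coefficient of x^5 is -1/180.

Final answer: -1/180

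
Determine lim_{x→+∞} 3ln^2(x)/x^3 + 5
The quotient is an ∞/∞ indeterminate form as x → +∞.
The polynomial denominator x^3 dominates the logarithmic numerator (any positive power of x ≫ ln^2(x) as x → ∞), so the quotient → 0.
Adding the constant: 0 + 5 = 5. Limit = 5.

Final answer: 5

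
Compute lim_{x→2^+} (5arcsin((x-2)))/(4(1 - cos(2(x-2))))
Both numerator and denominator → 0 as x → 2^+; this is a 0/0 indeterminate form.
Expand each to leading order near x = 2: numerator ~ 5·(x - 2), denominator ~ 8·(x - 2)^2.
The limit of the ratio is ∞.

Final answer: ∞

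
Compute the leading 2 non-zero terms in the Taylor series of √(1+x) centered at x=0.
x/2 + 1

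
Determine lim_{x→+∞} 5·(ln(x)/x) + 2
Evaluate the dominant behaviour as x → +∞; each term tends to a finite value or vanishes.
Limit = 2.

Final answer: 2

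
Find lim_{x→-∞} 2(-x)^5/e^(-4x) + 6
The quotient is an ∞/∞ indeterminate form as x → -∞.
Compare growth rates of the dominant terms (exponentials ≫ polynomials ≫ logarithms), or apply L'Hôpital's rule; the quotient → 0.
Adding the constant: 0 + 6 = 6. Limit = 6.

Final answer: 6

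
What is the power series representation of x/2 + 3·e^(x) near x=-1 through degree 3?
(6 - e)·e^(-1)/2 + (e + 6)·e^(-1)·(x + 1)/2 + 3·e^(-1)·(x + 1)^2/2 + e^(-1)·(x + 1)^3/2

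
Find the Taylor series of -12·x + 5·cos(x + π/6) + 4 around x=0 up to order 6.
-√(3)·x^6/288 - x^5/48 + 5·√(3)·x^4/48 + 5·x^3/12 - 5·√(3)·x^2/4 - 29·x/2 + 4 + 5·√(3)/2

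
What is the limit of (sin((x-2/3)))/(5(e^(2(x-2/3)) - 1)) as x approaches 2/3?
Both numerator and denominator → 0 as x → 2/3; this is a 0/0 indeterminate form.
Expand each to leading order near x = 2/3: numerator ~ (x - 2/3), denominator ~ 10·(x - 2/3).
The limit of the ratio is 1/10.

Final answer: 1/10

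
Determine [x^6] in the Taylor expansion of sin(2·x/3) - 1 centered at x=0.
Expand to order 6: sin(2·x/3) - 1 = 4·x^5/3645 - 4·x^3/81 + 2·x/3 - 1 + O(x^7).
The coefficient of x^6 is 0.

Final answer: 0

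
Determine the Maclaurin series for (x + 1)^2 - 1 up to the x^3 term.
x^2 + 2·x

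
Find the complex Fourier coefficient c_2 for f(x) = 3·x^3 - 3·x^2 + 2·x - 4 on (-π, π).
Compute the real Fourier coefficients first: a_2 = -3, b_2 = 5/2 - 3·π^2.
Then c_2 = (a_2 − i·b_2)/2 = -3/2 - 5·i/4 + 3·i·π^2/2.

Final answer: -3/2 - 5·i/4 + 3·i·π^2/2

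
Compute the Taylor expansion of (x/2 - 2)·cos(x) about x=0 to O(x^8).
-x^7/1440 + x^6/360 + x^5/48 - x^4/12 - x^3/4 + x^2 + x/2 - 2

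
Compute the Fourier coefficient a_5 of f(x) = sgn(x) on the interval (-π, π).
a_5 = (1/π) ∫_{-π}^{π} f(x)·cos(5x) dx.
Evaluate the integral (use parity and integration by parts as needed): a_5 = 0.

Final answer: 0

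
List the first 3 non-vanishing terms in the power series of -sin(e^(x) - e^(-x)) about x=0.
23·x^5/60 + x^3 - 2·x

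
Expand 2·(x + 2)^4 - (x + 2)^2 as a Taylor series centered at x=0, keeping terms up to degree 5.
2·x^4 + 16·x^3 + 47·x^2 + 60·x + 28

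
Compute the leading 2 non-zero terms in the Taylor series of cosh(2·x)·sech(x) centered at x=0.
3·x^2/2 + 1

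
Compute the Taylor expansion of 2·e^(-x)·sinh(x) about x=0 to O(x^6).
4·x^5/15 - 2·x^4/3 + 4·x^3/3 - 2·x^2 + 2·x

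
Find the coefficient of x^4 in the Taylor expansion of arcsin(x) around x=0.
Expand to order 4: arcsin(x) = x^3/6 + x + O(x^5).
The coefficient of x^4 is 0.

Final answer: 0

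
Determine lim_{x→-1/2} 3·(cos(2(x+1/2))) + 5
Direct substitution at x = -1/2 gives 8.

Final answer: 8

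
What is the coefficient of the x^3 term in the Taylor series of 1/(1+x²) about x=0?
Expand to order 3: 1/(1+x²) = 1 - x^2 + O(x^4).
The coefficient of x^3 is 0.

Final answer: 0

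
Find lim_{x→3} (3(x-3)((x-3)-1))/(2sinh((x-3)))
Both numerator and denominator → 0 as x → 3; this is a 0/0 indeterminate form.
Expand each to leading order near x = 3: numerator ~ -3·(x - 3), denominator ~ 2·(x - 3).
The limit of the ratio is -3/2.

Final answer: -3/2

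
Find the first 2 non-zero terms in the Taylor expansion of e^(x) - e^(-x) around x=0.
x^3/3 + 2·x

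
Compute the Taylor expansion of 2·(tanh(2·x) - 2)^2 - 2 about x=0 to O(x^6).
-512·x^5/15 - 64·x^4/3 + 64·x^3/3 + 8·x^2 - 16·x + 6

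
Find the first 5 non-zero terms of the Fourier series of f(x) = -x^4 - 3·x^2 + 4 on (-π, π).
(-36 + 8·π^2)·cos(x) - 2·π^2·cos(2·x) + (20/27 + 8·π^2/9)·cos(3·x) + (-π^2/2 - 9/16)·cos(4·x) - π^4/5 - π^2 + 4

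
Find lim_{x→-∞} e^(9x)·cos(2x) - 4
Evaluate the dominant behaviour as x → -∞; each term tends to a finite value or vanishes.
Limit = -4.

Final answer: -4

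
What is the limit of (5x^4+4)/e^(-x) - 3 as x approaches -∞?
The quotient is an ∞/∞ indeterminate form as x → -∞.
Compare growth rates of the dominant terms (exponentials ≫ polynomials ≫ logarithms), or apply L'Hôpital's rule; the quotient → 0.
Adding the constant: 0 - 3 = -3. Limit = -3.

Final answer: -3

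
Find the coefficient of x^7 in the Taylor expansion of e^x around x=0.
Expand to order 7: e^x = x^7/5040 + x^6/720 + x^5/120 + x^4/24 + x^3/6 + x^2/2 + x + 1 + O(x^8).
The coefficient of x^7 is 1/5040.

Final answer: 1/5040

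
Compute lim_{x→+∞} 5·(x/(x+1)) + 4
Evaluate the dominant behaviour as x → +∞; each term tends to a finite value or vanishes.
Limit = 9.

Final answer: 9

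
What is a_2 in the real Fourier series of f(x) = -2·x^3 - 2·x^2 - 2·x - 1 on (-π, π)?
a_2 = (1/π) ∫_{-π}^{π} f(x)·cos(2x) dx.
Evaluate the integral (use parity and integration by parts as needed): a_2 = -2.

Final answer: -2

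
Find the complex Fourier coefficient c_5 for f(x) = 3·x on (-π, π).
Compute the real Fourier coefficients first: a_5 = 0, b_5 = 6/5.
Then c_5 = (a_5 − i·b_5)/2 = -3·i/5.

Final answer: -3·i/5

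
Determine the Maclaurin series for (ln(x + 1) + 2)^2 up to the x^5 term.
-x^5/30 - x^4/12 + x^3/3 - x^2 + 4·x + 4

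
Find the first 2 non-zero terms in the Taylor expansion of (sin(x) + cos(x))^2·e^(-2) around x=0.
2·x·e^(-2) + e^(-2)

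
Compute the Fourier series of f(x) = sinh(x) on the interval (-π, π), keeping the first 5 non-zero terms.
sin(x)·sinh(π)/π - 4·sin(2·x)·sinh(π)/(5·π) + 3·sin(3·x)·sinh(π)/(5·π) - 8·sin(4·x)·sinh(π)/(17·π) + 5·sin(5·x)·sinh(π)/(13·π)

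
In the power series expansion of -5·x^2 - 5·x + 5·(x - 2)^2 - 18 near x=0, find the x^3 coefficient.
Expand to order 3: -5·x^2 - 5·x + 5·(x - 2)^2 - 18 = 2 - 25·x + O(x^4).
The coefficient of x^3 is 0.

Final answer: 0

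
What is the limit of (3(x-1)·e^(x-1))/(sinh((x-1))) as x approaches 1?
Both numerator and denominator → 0 as x → 1; this is a 0/0 indeterminate form.
Expand each to leading order near x = 1: numerator ~ 3·(x - 1), denominator ~ (x - 1).
The limit of the ratio is 3.

Final answer: 3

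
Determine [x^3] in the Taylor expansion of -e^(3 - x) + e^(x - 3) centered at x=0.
Expand to order 3: -e^(3 - x) + e^(x - 3) = x^3·(e^(-3)/6 + e^(3)/6) + x^2·(-e^(3)/2 + e^(-3)/2) + x·(e^(-3) + e^(3)) - e^(3) + e^(-3) + O(x^4).
The coefficient of x^3 is e^(-3)/6 + e^(3)/6.

Final answer: e^(-3)/6 + e^(3)/6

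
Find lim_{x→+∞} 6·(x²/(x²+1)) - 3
Evaluate the dominant behaviour as x → +∞; each term tends to a finite value or vanishes.
Limit = 3.

Final answer: 3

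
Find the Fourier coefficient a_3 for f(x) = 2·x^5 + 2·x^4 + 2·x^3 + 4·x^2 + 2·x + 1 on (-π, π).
a_3 = (1/π) ∫_{-π}^{π} f(x)·cos(3x) dx.
Evaluate the integral (use parity and integration by parts as needed): a_3 = -16·π^2/9 - 16/27.

Final answer: -16·π^2/9 - 16/27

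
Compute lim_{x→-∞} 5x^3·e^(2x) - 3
The product is a 0·∞ indeterminate form at x → -∞.
Rewrite the product as 5x^3 / e^(-2x) (an ∞/∞ form) and apply L'Hôpital, or use the standard hierarchy e^(2|x|) ≫ |x^3| as x → -∞.
The indeterminate product → 0, so the limit = -3.

Final answer: -3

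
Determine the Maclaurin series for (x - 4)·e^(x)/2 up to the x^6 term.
x^6/720 + x^5/240 - x^3/12 - x^2/2 - 3·x/2 - 2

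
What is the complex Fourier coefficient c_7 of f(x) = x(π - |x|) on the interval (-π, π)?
Compute the real Fourier coefficients first: a_7 = 0, b_7 = 8/(343·π).
Then c_7 = (a_7 − i·b_7)/2 = -4·i/(343·π).

Final answer: -4·i/(343·π)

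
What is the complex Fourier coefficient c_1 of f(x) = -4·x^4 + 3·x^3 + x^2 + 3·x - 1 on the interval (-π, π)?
Compute the real Fourier coefficients first: a_1 = -196 + 32·π^2, b_1 = -30 + 6·π^2.
Then c_1 = (a_1 − i·b_1)/2 = -98 + 16·π^2 - 3·i·π^2 + 15·i.

Final answer: -98 + 16·π^2 - 3·i·π^2 + 15·i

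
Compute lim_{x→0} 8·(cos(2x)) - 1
Direct substitution at x = 0 gives 7.

Final answer: 7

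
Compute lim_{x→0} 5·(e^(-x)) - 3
Direct substitution at x = 0 gives 2.

Final answer: 2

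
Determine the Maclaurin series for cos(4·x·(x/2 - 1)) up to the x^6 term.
464·x^6/45 - 64·x^5/3 + 26·x^4/3 + 8·x^3 - 8·x^2 + 1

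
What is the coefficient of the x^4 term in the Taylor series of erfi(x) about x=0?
Expand to order 4: erfi(x) = 2·x^3/(3·√(π)) + 2·x/√(π) + O(x^5).
The coefficient of x^4 is 0.

Final answer: 0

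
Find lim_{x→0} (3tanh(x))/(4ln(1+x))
Both numerator and denominator → 0 as x → 0; this is a 0/0 indeterminate form.
Expand each to leading order near x = 0: numerator ~ 3·x, denominator ~ 4·x.
The limit of the ratio is 3/4.

Final answer: 3/4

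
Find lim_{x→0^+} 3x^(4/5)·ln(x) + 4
The product is a 0·∞ indeterminate form at x → 0⁺.
Rewrite the product as 3·ln(x) / x^(-4/5) and apply L'Hôpital, or use the standard hierarchy x^(-4/5) ≫ |ln x| as x → 0⁺.
The indeterminate product → 0, so the limit = 4.

Final answer: 4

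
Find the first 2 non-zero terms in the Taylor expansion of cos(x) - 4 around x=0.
-x^2/2 - 3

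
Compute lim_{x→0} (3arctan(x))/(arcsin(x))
Both numerator and denominator → 0 as x → 0; this is a 0/0 indeterminate form.
Expand each to leading order near x = 0: numerator ~ 3·x, denominator ~ x.
The limit of the ratio is 3.

Final answer: 3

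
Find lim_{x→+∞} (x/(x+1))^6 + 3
As x → +∞: x/(x+1) = 1/(1 + 1/x) → 1, and the 6th power of a limit-1 base also → 1; with the additive constant, 1 + 3 = 4.
Limit = 4.

Final answer: 4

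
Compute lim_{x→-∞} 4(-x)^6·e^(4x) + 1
The product is a 0·∞ indeterminate form at x → -∞.
Rewrite the product as 4(-x)^6 / e^(-4x) (an ∞/∞ form) and apply L'Hôpital, or use the standard hierarchy e^(4|x|) ≫ |(-x)^6| as x → -∞.
The indeterminate product → 0, so the limit = 1.

Final answer: 1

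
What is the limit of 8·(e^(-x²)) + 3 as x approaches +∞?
Evaluate the dominant behaviour as x → +∞; each term tends to a finite value or vanishes.
Limit = 3.

Final answer: 3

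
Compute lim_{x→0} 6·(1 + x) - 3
Direct substitution at x = 0 gives 3.

Final answer: 3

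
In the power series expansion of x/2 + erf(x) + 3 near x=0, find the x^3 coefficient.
Expand to order 3: x/2 + erf(x) + 3 = -2·x^3/(3·√(π)) + x·(1/2 + 2/√(π)) + 3 + O(x^4).
The coefficient of x^3 is -2/(3·√(π)).

Final answer: -2/(3·√(π))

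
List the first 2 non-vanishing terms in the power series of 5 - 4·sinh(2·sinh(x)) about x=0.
5 - 8·x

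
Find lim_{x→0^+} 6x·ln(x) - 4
The product is a 0·∞ indeterminate form at x → 0⁺.
Rewrite the product as 6·ln(x) / x^(-1) and apply L'Hôpital, or use the standard hierarchy x^(-1) ≫ |ln x| as x → 0⁺.
The indeterminate product → 0, so the limit = -4.

Final answer: -4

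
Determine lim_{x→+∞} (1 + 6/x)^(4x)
As x → +∞: write (1 + 6/x)^(4x) = ((1 + 6/x)^x)^4 → (e^6)^4 = e^24.
Limit = e^(24).

Final answer: e^(24)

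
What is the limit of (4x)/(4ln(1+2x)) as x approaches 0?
Both numerator and denominator → 0 as x → 0; this is a 0/0 indeterminate form.
Expand each to leading order near x = 0: numerator ~ 4·x, denominator ~ 8·x.
The limit of the ratio is 1/2.

Final answer: 1/2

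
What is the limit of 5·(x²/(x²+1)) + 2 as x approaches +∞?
Evaluate the dominant behaviour as x → +∞; each term tends to a finite value or vanishes.
Limit = 7.

Final answer: 7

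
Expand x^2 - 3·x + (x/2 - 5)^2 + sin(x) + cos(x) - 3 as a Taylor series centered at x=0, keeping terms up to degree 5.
x^5/120 + x^4/24 - x^3/6 + 3·x^2/4 - 7·x + 23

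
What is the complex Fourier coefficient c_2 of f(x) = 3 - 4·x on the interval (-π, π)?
Compute the real Fourier coefficients first: a_2 = 0, b_2 = 4.
Then c_2 = (a_2 − i·b_2)/2 = -2·i.

Final answer: -2·i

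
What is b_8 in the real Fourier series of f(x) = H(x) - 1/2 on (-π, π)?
b_8 = (1/π) ∫_{-π}^{π} f(x)·sin(8x) dx.
Evaluate the integral (use parity and integration by parts as needed): b_8 = 0.

Final answer: 0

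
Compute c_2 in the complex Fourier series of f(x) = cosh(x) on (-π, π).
Compute the real Fourier coefficients first: a_2 = 2·sinh(π)/(5·π), b_2 = 0.
Then c_2 = (a_2 − i·b_2)/2 = sinh(π)/(5·π).

Final answer: sinh(π)/(5·π)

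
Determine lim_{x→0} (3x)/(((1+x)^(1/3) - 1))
Both numerator and denominator → 0 as x → 0; this is a 0/0 indeterminate form.
Expand each to leading order near x = 0: numerator ~ 3·x, denominator ~ x/3.
The limit of the ratio is 9.

Final answer: 9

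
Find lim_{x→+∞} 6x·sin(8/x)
As x → +∞: let u = 8/x → 0⁺; then 6·x·sin(8/x) = 6·8·sin(u)/u → 6·8·1 = 48.
Limit = 48.

Final answer: 48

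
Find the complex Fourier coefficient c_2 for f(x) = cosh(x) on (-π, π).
Compute the real Fourier coefficients first: a_2 = 2·sinh(π)/(5·π), b_2 = 0.
Then c_2 = (a_2 − i·b_2)/2 = sinh(π)/(5·π).

Final answer: sinh(π)/(5·π)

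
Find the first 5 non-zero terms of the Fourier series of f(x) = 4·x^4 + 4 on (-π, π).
(192 - 32·π^2)·cos(x) + (-12 + 8·π^2)·cos(2·x) + (64/27 - 32·π^2/9)·cos(3·x) + (-3/4 + 2·π^2)·cos(4·x) + 4 + 4·π^4/5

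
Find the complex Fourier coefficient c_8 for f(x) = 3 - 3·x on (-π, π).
Compute the real Fourier coefficients first: a_8 = 0, b_8 = 3/4.
Then c_8 = (a_8 − i·b_8)/2 = -3·i/8.

Final answer: -3·i/8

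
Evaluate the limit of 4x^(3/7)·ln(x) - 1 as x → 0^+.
The product is a 0·∞ indeterminate form at x → 0⁺.
Rewrite the product as 4·ln(x) / x^(-3/7) and apply L'Hôpital, or use the standard hierarchy x^(-3/7) ≫ |ln x| as x → 0⁺.
The indeterminate product → 0, so the limit = -1.

Final answer: -1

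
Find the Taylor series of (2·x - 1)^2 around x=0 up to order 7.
4·x^2 - 4·x + 1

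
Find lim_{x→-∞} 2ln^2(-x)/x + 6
The quotient is an ∞/∞ indeterminate form as x → -∞.
Compare growth rates of the dominant terms (exponentials ≫ polynomials ≫ logarithms), or apply L'Hôpital's rule; the quotient → 0.
Adding the constant: 0 + 6 = 6. Limit = 6.

Final answer: 6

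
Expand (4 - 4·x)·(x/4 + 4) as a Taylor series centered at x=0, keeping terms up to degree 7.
-x^2 - 15·x + 16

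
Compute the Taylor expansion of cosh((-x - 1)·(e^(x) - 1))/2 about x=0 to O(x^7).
907·x^6/1440 + 35·x^5/48 + 11·x^4/12 + 3·x^3/4 + x^2/4 + 1/2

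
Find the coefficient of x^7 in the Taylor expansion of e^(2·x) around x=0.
Expand to order 7: e^(2·x) = 8·x^7/315 + 4·x^6/45 + 4·x^5/15 + 2·x^4/3 + 4·x^3/3 + 2·x^2 + 2·x + 1 + O(x^8).
The coefficient of x^7 is 8/315.

Final answer: 8/315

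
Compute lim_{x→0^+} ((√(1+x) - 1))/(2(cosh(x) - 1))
Both numerator and denominator → 0 as x → 0^+; this is a 0/0 indeterminate form.
Expand each to leading order near x = 0: numerator ~ x/2, denominator ~ x^2.
The limit of the ratio is ∞.

Final answer: ∞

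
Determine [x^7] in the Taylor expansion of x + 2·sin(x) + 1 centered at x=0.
Expand to order 7: x + 2·sin(x) + 1 = -x^7/2520 + x^5/60 - x^3/3 + 3·x + 1 + O(x^8).
The coefficient of x^7 is -1/2520.

Final answer: -1/2520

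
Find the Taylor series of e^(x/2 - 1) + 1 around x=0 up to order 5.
x^5·e^(-1)/3840 + x^4·e^(-1)/384 + x^3·e^(-1)/48 + x^2·e^(-1)/8 + x·e^(-1)/2 + e^(-1) + 1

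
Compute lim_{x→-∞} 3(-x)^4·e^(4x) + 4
The product is a 0·∞ indeterminate form at x → -∞.
Rewrite the product as 3(-x)^4 / e^(-4x) (an ∞/∞ form) and apply L'Hôpital, or use the standard hierarchy e^(4|x|) ≫ |(-x)^4| as x → -∞.
The indeterminate product → 0, so the limit = 4.

Final answer: 4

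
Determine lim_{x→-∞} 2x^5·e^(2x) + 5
The product is a 0·∞ indeterminate form at x → -∞.
Rewrite the product as 2x^5 / e^(-2x) (an ∞/∞ form) and apply L'Hôpital, or use the standard hierarchy e^(2|x|) ≫ |x^5| as x → -∞.
The indeterminate product → 0, so the limit = 5.

Final answer: 5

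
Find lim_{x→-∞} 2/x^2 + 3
Evaluate the dominant behaviour as x → -∞; each term tends to a finite value or vanishes.
Limit = 3.

Final answer: 3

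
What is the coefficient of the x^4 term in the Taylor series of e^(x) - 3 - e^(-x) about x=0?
Expand to order 4: e^(x) - 3 - e^(-x) = x^3/3 + 2·x - 3 + O(x^5).
The coefficient of x^4 is 0.

Final answer: 0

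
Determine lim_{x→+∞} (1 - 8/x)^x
As x → +∞: this is the defining limit (1 - 8/x)^x → e^(-8).
Limit = e^(-8).

Final answer: e^(-8)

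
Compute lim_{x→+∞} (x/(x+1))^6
As x → +∞: x/(x+1) = 1/(1 + 1/x) → 1, and the 6th power of a limit-1 base also → 1.
Limit = 1.

Final answer: 1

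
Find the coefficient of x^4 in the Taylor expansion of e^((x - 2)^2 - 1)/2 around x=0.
Expand to order 4: e^((x - 2)^2 - 1)/2 = 115·x^4·e^(3)/12 - 22·x^3·e^(3)/3 + 9·x^2·e^(3)/2 - 2·x·e^(3) + e^(3)/2 + O(x^5).
The coefficient of x^4 is 115·e^(3)/12.

Final answer: 115·e^(3)/12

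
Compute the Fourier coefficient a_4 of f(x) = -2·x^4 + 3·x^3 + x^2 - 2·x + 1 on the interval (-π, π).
a_4 = (1/π) ∫_{-π}^{π} f(x)·cos(4x) dx.
Evaluate the integral (use parity and integration by parts as needed): a_4 = 5/8 - π^2.

Final answer: 5/8 - π^2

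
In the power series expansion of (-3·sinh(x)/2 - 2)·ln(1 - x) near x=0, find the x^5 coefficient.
Expand to order 5: (-3·sinh(x)/2 - 2)·ln(1 - x) = 9·x^5/10 + 5·x^4/4 + 17·x^3/12 + 5·x^2/2 + 2·x + O(x^6).
The coefficient of x^5 is 9/10.

Final answer: 9/10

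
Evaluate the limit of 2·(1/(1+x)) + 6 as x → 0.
Direct substitution at x = 0 gives 8.

Final answer: 8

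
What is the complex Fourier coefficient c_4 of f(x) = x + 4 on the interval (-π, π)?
Compute the real Fourier coefficients first: a_4 = 0, b_4 = -1/2.
Then c_4 = (a_4 − i·b_4)/2 = i/4.

Final answer: i/4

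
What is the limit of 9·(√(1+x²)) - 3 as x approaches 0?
Direct substitution at x = 0 gives 6.

Final answer: 6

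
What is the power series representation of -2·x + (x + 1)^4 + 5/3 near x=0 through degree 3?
4·x^3 + 6·x^2 + 2·x + 8/3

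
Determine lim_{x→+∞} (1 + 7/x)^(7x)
As x → +∞: write (1 + 7/x)^(7x) = ((1 + 7/x)^x)^7 → (e^7)^7 = e^49.
Limit = e^(49).

Final answer: e^(49)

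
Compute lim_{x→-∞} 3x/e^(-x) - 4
The quotient is an ∞/∞ indeterminate form as x → -∞.
Compare growth rates of the dominant terms (exponentials ≫ polynomials ≫ logarithms), or apply L'Hôpital's rule; the quotient → 0.
Adding the constant: 0 - 4 = -4. Limit = -4.

Final answer: -4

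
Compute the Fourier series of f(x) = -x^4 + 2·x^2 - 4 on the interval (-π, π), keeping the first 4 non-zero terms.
(-56 + 8·π^2)·cos(x) + (5 - 2·π^2)·cos(2·x) + (-40/27 + 8·π^2/9)·cos(3·x) - π^4/5 - 4 + 2·π^2/3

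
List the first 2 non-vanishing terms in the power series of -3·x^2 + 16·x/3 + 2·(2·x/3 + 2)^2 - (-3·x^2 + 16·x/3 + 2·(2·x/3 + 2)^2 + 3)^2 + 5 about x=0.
-224·x - 108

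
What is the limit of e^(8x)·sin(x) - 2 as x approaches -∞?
Evaluate the dominant behaviour as x → -∞; each term tends to a finite value or vanishes.
Limit = -2.

Final answer: -2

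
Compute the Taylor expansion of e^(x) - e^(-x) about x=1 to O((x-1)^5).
(-1 + e^(2))·e^(-1) + (1 + e^(2))·e^(-1)·(x - 1) + (-1 + e^(2))·e^(-1)·(x - 1)^2/2 + (1 + e^(2))·e^(-1)·(x - 1)^3/6 + (-1 + e^(2))·e^(-1)·(x - 1)^4/24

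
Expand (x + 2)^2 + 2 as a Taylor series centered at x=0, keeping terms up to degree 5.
x^2 + 4·x + 6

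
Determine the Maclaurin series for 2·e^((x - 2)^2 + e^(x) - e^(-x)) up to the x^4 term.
5·x^4·e^(4) - 6·x^3·e^(4) + 6·x^2·e^(4) - 4·x·e^(4) + 2·e^(4)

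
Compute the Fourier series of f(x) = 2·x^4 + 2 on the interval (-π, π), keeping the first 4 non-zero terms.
(96 - 16·π^2)·cos(x) + (-6 + 4·π^2)·cos(2·x) + (32/27 - 16·π^2/9)·cos(3·x) + 2 + 2·π^4/5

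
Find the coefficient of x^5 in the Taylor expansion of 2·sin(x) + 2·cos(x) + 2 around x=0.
Expand to order 5: 2·sin(x) + 2·cos(x) + 2 = x^5/60 + x^4/12 - x^3/3 - x^2 + 2·x + 4 + O(x^6).
The coefficient of x^5 is 1/60.

Final answer: 1/60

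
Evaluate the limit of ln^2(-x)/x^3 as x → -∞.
This is an ∞/∞ indeterminate form as x → -∞.
Compare growth rates of the dominant terms (exponentials ≫ polynomials ≫ logarithms), or apply L'Hôpital's rule; the quotient → 0.
Limit = 0.

Final answer: 0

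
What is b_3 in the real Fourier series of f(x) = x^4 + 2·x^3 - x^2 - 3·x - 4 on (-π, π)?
b_3 = (1/π) ∫_{-π}^{π} f(x)·sin(3x) dx.
Evaluate the integral (use parity and integration by parts as needed): b_3 = -26/9 + 4·π^2/3.

Final answer: -26/9 + 4·π^2/3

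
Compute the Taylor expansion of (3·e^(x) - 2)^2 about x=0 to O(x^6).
23·x^5/10 + 11·x^4/2 + 10·x^3 + 12·x^2 + 6·x + 1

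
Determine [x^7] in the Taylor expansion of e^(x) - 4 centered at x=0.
Expand to order 7: e^(x) - 4 = x^7/5040 + x^6/720 + x^5/120 + x^4/24 + x^3/6 + x^2/2 + x - 3 + O(x^8).
The coefficient of x^7 is 1/5040.

Final answer: 1/5040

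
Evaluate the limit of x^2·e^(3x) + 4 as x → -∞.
The product is a 0·∞ indeterminate form at x → -∞.
Rewrite the product as x^2 / e^(-3x) (an ∞/∞ form) and apply L'Hôpital, or use the standard hierarchy e^(3|x|) ≫ |x^2| as x → -∞.
The indeterminate product → 0, so the limit = 4.

Final answer: 4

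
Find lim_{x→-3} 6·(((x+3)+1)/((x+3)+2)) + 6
Direct substitution at x = -3 gives 9.

Final answer: 9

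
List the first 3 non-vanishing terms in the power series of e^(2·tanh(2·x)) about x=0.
8·x^2 + 4·x + 1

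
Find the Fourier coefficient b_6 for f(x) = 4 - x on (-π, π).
b_6 = (1/π) ∫_{-π}^{π} f(x)·sin(6x) dx.
Evaluate the integral (use parity and integration by parts as needed): b_6 = 1/3.

Final answer: 1/3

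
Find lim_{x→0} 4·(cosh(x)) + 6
Direct substitution at x = 0 gives 10.

Final answer: 10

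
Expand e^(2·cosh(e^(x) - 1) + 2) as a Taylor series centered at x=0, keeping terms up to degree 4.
7·x^4·e^(4)/6 + x^3·e^(4) + x^2·e^(4) + e^(4)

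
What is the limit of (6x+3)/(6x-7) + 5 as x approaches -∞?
Evaluate the dominant behaviour as x → -∞; each term tends to a finite value or vanishes.
Limit = 6.

Final answer: 6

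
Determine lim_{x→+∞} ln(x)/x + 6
Evaluate the dominant behaviour as x → +∞; each term tends to a finite value or vanishes.
Limit = 6.

Final answer: 6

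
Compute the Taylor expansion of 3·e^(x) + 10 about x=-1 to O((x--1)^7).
(3 + 10·e)·e^(-1) + 3·e^(-1)·(x + 1) + 3·e^(-1)·(x + 1)^2/2 + e^(-1)·(x + 1)^3/2 + e^(-1)·(x + 1)^4/8 + e^(-1)·(x + 1)^5/40 + e^(-1)·(x + 1)^6/240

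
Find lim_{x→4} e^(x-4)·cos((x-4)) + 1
Direct substitution at x = 4 gives 2.

Final answer: 2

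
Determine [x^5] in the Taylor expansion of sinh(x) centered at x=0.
Expand to order 5: sinh(x) = x^5/120 + x^3/6 + x + O(x^6).
The coefficient of x^5 is 1/120.

Final answer: 1/120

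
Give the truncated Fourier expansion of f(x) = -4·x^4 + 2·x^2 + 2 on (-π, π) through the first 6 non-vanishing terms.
(-200 + 32·π^2)·cos(x) + (14 - 8·π^2)·cos(2·x) + (-88/27 + 32·π^2/9)·cos(3·x) + (5/4 - 2·π^2)·cos(4·x) + (-392/625 + 32·π^2/25)·cos(5·x) - 4·π^4/5 + 2 + 2·π^2/3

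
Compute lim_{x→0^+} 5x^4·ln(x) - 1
The product is a 0·∞ indeterminate form at x → 0⁺.
Rewrite the product as 5·ln(x) / x^(-4) and apply L'Hôpital, or use the standard hierarchy x^(-4) ≫ |ln x| as x → 0⁺.
The indeterminate product → 0, so the limit = -1.

Final answer: -1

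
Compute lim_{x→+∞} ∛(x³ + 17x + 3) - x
This is an ∞ − ∞ indeterminate form.
Multiply by (A² + AB + B²)/(A² + AB + B²) where A = ∛(x³+17x + 3), B = x to use A³ − B³ = (A−B)(A²+AB+B²); the x³ terms cancel, leaving (17x + 3)/(A²+AB+B²) with denominator ~ 3x², so the limit is 0.
Limit = 0.

Final answer: 0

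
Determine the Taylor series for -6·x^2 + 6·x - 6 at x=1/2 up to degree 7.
-9/2 - 6·(x - 1/2)^2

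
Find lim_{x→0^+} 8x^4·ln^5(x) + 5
The product is a 0·∞ indeterminate form at x → 0⁺.
Rewrite the product as 8·ln^5(x) / x^(-4) and apply L'Hôpital, or use the standard hierarchy x^(-4) ≫ |ln x|^5 as x → 0⁺.
The indeterminate product → 0, so the limit = 5.

Final answer: 5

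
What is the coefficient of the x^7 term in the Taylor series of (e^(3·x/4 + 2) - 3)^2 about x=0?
Expand to order 7: (e^(3·x/4 + 2) - 3)^2 = x^7·(-3 + e^(2))^2·(243·e^(2)/(4587520·(-3 + e^(2))) + 2187·e^(4)/(655360·(-3 + e^(2))^2)) + x^6·(-3 + e^(2))^2·(81·e^(2)/(163840·(-3 + e^(2))) + 2511·e^(4)/(163840·(-3 + e^(2))^2)) + x^5·(-3 + e^(2))^2·(81·e^(2)/(20480·(-3 + e^(2))) + 243·e^(4)/(4096·(-3 + e^(2))^2)) + x^4·(-3 + e^(2))^2·(27·e^(2)/(1024·(-3 + e^(2))) + 189·e^(4)/(1024·(-3 + e^(2))^2)) + x^3·(-3 + e^(2))^2·(9·e^(2)/(64·(-3 + e^(2))) + 27·e^(4)/(64·(-3 + e^(2))^2)) + x^2·(-3 + e^(2))^2·(9·e^(2)/(16·(-3 + e^(2))) + 9·e^(4)/(16·(-3 + e^(2))^2)) + 3·x·(-3 + e^(2))·e^(2)/2 + (-3 + e^(2))^2 + O(x^8).
The coefficient of x^7 is (-3 + e^(2))^2·(243·e^(2)/(4587520·(-3 + e^(2))) + 2187·e^(4)/(655360·(-3 + e^(2))^2)).

Final answer: (-3 + e^(2))^2·(243·e^(2)/(4587520·(-3 + e^(2))) + 2187·e^(4)/(655360·(-3 + e^(2))^2))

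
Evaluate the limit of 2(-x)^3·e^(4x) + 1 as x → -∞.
The product is a 0·∞ indeterminate form at x → -∞.
Rewrite the product as 2(-x)^3 / e^(-4x) (an ∞/∞ form) and apply L'Hôpital, or use the standard hierarchy e^(4|x|) ≫ |(-x)^3| as x → -∞.
The indeterminate product → 0, so the limit = 1.

Final answer: 1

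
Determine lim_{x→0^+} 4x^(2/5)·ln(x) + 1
The product is a 0·∞ indeterminate form at x → 0⁺.
Rewrite the product as 4·ln(x) / x^(-2/5) and apply L'Hôpital, or use the standard hierarchy x^(-2/5) ≫ |ln x| as x → 0⁺.
The indeterminate product → 0, so the limit = 1.

Final answer: 1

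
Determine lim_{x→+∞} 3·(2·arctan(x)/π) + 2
Evaluate the dominant behaviour as x → +∞; each term tends to a finite value or vanishes.
Limit = 5.

Final answer: 5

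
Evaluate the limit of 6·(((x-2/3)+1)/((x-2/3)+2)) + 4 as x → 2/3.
Direct substitution at x = 2/3 gives 7.

Final answer: 7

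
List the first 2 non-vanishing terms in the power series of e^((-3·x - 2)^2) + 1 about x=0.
12·x·e^(4) + 1 + e^(4)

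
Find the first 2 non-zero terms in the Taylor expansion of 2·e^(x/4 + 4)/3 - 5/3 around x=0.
x·e^(4)/6 - 5/3 + 2·e^(4)/3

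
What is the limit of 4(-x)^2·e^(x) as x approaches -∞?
This is a 0·∞ indeterminate form at x → -∞.
Rewrite the product as 4(-x)^2 / e^(-x) (an ∞/∞ form) and apply L'Hôpital, or use the standard hierarchy e^(|x|) ≫ |(-x)^2| as x → -∞.
The indeterminate product → 0, so the limit = 0.

Final answer: 0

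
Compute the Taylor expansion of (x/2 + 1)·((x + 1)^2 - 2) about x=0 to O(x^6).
x^3/2 + 2·x^2 + 3·x/2 - 1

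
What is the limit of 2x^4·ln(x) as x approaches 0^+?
This is a 0·∞ indeterminate form at x → 0⁺.
Rewrite the product as 2·ln(x) / x^(-4) and apply L'Hôpital, or use the standard hierarchy x^(-4) ≫ |ln x| as x → 0⁺.
The indeterminate product → 0, so the limit = 0.

Final answer: 0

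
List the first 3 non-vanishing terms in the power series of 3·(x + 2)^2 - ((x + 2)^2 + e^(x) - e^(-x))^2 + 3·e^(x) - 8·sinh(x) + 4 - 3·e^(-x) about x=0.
-15·x^3 - 41·x^2 - 38·x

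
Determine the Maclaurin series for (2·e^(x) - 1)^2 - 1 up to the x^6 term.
7·x^6/20 + 31·x^5/30 + 5·x^4/2 + 14·x^3/3 + 6·x^2 + 4·x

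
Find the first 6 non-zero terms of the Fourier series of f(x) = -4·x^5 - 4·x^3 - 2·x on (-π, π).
(-916 - 8·π^4 + 152·π^2)·sin(x) + (-16·π^2 + 26 + 4·π^4)·sin(2·x) + (-8·π^4/3 - 284/81 + 88·π^2/27)·sin(3·x) + (-π^2/2 + 19/16 + 2·π^4)·sin(4·x) + (-8·π^4/5 - 8·π^2/25 - 452/625)·sin(5·x) + (46/81 + 16·π^2/27 + 4·π^4/3)·sin(6·x)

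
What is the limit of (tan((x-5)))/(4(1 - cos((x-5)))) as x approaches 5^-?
Both numerator and denominator → 0 as x → 5^-; this is a 0/0 indeterminate form.
Expand each to leading order near x = 5: numerator ~ (x - 5), denominator ~ 2·(x - 5)^2.
The limit of the ratio is -∞.

Final answer: -∞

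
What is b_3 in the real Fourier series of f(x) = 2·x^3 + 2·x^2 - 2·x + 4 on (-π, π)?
b_3 = (1/π) ∫_{-π}^{π} f(x)·sin(3x) dx.
Evaluate the integral (use parity and integration by parts as needed): b_3 = -20/9 + 4·π^2/3.

Final answer: -20/9 + 4·π^2/3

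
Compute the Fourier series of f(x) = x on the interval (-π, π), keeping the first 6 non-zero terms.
2·sin(x) - sin(2·x) + 2·sin(3·x)/3 - sin(4·x)/2 + 2·sin(5·x)/5 - sin(6·x)/3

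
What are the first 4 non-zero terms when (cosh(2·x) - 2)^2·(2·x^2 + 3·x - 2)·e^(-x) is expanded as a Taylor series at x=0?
-121·x^3/6 + 6·x^2 + 5·x - 2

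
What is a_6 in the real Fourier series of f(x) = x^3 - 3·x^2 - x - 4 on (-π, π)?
a_6 = (1/π) ∫_{-π}^{π} f(x)·cos(6x) dx.
Evaluate the integral (use parity and integration by parts as needed): a_6 = -1/3.

Final answer: -1/3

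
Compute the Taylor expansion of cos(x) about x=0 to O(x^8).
-x^6/720 + x^4/24 - x^2/2 + 1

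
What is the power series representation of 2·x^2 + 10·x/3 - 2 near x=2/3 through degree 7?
10/9 + 6·(x - 2/3) + 2·(x - 2/3)^2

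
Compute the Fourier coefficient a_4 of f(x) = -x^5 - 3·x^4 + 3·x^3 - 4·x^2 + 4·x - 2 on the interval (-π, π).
a_4 = (1/π) ∫_{-π}^{π} f(x)·cos(4x) dx.
Evaluate the integral (use parity and integration by parts as needed): a_4 = -3·π^2/2 - 7/16.

Final answer: -3·π^2/2 - 7/16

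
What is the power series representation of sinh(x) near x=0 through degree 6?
x^5/120 + x^3/6 + x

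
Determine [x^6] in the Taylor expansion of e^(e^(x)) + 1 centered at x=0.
Expand to order 6: e^(e^(x)) + 1 = 203·e·x^6/720 + 13·e·x^5/30 + 5·e·x^4/8 + 5·e·x^3/6 + e·x^2 + e·x + 1 + e + O(x^7).
The coefficient of x^6 is 203·e/720.

Final answer: 203·e/720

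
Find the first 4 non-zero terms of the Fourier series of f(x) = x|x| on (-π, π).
(-8 + 2·π^2)·sin(x)/π - π·sin(2·x) + (-8 + 18·π^2)·sin(3·x)/(27·π) - π·sin(4·x)/2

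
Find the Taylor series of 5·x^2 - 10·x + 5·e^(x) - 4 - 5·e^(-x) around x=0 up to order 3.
5·x^3/3 + 5·x^2 - 4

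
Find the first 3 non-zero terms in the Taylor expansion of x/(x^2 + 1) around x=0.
x^5 - x^3 + x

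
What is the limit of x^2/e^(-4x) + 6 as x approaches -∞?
The quotient is an ∞/∞ indeterminate form as x → -∞.
Compare growth rates of the dominant terms (exponentials ≫ polynomials ≫ logarithms), or apply L'Hôpital's rule; the quotient → 0.
Adding the constant: 0 + 6 = 6. Limit = 6.

Final answer: 6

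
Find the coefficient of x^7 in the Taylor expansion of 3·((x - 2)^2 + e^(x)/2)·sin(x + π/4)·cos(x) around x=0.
Expand to order 7: 3·((x - 2)^2 + e^(x)/2)·sin(x + π/4)·cos(x) = 463·√(2)·x^7/1120 - 463·√(2)·x^6/960 - 35·√(2)·x^5/16 + 129·√(2)·x^4/32 + 11·√(2)·x^3/4 - 81·√(2)·x^2/8 + 3·√(2)·x/2 + 27·√(2)/4 + O(x^8).
The coefficient of x^7 is 463·√(2)/1120.

Final answer: 463·√(2)/1120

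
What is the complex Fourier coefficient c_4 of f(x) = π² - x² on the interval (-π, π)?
Compute the real Fourier coefficients first: a_4 = -1/4, b_4 = 0.
Then c_4 = (a_4 − i·b_4)/2 = -1/8.

Final answer: -1/8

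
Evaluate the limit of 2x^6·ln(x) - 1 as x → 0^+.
The product is a 0·∞ indeterminate form at x → 0⁺.
Rewrite the product as 2·ln(x) / x^(-6) and apply L'Hôpital, or use the standard hierarchy x^(-6) ≫ |ln x| as x → 0⁺.
The indeterminate product → 0, so the limit = -1.

Final answer: -1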